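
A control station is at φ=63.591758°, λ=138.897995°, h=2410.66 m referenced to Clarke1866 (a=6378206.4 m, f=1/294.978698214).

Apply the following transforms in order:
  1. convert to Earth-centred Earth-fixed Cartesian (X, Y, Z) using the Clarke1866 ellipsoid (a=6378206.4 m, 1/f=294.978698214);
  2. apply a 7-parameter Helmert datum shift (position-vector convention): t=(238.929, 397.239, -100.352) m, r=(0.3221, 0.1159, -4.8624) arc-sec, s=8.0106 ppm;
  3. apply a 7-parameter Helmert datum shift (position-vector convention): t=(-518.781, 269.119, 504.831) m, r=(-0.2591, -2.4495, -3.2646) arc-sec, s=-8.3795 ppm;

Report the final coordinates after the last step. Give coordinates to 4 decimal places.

start: φ=63.591758°, λ=138.897995°, h=2410.660 m
→ ECEF (a=6378206.400, f=1/294.978698214): X=-2144275.9715, Y=1870703.2969, Z=5691585.7635
→ Helmert 7p (PV): X=-2144006.9218, Y=1871157.1820, Z=5691535.1307
→ Helmert 7p (PV): X=-2144545.7114, Y=1871451.7044, Z=5691964.4580

X=-2144545.7114 m, Y=1871451.7044 m, Z=5691964.4580 m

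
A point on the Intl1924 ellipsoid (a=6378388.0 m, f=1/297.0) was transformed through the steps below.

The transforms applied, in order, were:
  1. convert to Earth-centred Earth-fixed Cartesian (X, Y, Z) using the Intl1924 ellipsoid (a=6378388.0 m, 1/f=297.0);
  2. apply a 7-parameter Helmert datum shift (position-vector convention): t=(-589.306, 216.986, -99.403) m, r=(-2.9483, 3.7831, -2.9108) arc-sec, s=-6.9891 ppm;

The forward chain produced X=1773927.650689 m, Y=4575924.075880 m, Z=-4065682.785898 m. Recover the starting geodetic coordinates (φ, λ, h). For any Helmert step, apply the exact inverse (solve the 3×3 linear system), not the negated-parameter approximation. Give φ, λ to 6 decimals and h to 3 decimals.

φ=-39.827113°, λ=68.803321°, h=3410.231 m

start: X=1773927.6507, Y=4575924.0759, Z=-4065682.7859 m
→ Helmert⁻¹: X=1774539.3508, Y=4575822.2239, Z=-4065513.8454
→ geod (Bowring, a=6378388.000): φ=-39.82711300°, λ=68.80332100°, h=3410.2310 m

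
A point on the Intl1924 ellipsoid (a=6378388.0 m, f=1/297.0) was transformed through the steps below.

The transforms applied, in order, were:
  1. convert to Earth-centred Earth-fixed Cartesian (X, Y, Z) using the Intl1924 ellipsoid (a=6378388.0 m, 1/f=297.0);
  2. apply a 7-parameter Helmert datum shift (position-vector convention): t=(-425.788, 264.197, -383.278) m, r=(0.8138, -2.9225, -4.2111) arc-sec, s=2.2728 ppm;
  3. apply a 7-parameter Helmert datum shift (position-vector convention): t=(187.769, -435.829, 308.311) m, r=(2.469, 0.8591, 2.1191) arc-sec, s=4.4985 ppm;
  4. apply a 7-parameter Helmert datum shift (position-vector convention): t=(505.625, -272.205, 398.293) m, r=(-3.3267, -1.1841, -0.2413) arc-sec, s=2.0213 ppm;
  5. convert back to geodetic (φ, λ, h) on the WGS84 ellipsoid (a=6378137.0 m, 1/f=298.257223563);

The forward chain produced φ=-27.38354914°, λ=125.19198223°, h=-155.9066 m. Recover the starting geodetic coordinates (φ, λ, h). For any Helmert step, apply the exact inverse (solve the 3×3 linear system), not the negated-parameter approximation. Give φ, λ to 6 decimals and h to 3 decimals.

start: φ=-27.383549°, λ=125.191982°, h=-155.907 m
→ ECEF (a=6378137.000, f=1/298.257223563): X=-3266182.2206, Y=4631484.2693, Z=-2915946.5643
→ Helmert⁻¹: X=-3266703.4024, Y=4631790.3247, Z=-2916245.5065
→ Helmert⁻¹: X=-3266816.7377, Y=4632203.9660, Z=-2916609.7516
→ Helmert⁻¹: X=-3266519.4083, Y=4631851.0467, Z=-2916191.8379
→ geod (Bowring, a=6378388.000): φ=-27.38413600°, λ=125.19263100°, h=163.8900 m

φ=-27.384136°, λ=125.192631°, h=163.890 m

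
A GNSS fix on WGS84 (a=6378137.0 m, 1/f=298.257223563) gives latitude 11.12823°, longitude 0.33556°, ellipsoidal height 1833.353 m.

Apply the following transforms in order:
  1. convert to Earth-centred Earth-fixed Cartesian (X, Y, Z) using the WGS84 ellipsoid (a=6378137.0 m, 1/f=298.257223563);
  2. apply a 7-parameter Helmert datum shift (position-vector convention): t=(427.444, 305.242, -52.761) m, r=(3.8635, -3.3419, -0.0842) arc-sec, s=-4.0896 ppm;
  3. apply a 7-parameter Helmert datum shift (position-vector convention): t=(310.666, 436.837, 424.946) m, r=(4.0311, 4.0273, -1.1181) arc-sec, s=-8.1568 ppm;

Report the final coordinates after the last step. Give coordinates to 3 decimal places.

start: φ=11.128230°, λ=0.335560°, h=1833.353 m
→ ECEF (a=6378137.000, f=1/298.257223563): X=6260685.2485, Y=36666.9165, Z=1223280.5456
→ Helmert 7p (PV): X=6261067.2843, Y=36946.5399, Z=1223324.9038
→ Helmert 7p (PV): X=6261350.9654, Y=37325.2288, Z=1223618.3477

X=6261350.965 m, Y=37325.229 m, Z=1223618.348 m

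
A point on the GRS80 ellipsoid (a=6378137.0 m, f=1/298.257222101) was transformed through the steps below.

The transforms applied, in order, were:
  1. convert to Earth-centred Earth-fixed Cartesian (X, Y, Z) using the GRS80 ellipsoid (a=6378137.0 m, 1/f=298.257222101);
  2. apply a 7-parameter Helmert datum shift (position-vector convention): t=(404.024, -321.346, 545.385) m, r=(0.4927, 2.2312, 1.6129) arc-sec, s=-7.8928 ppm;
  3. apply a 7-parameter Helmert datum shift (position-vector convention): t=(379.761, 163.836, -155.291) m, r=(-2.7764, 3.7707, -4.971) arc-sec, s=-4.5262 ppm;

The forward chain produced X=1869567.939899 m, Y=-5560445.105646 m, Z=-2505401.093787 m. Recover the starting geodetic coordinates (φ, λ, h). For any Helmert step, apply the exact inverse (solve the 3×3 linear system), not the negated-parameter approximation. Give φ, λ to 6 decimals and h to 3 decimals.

start: X=1869567.9399, Y=-5560445.1056, Z=-2505401.0938 m
→ Helmert⁻¹: X=1869376.4482, Y=-5560555.3358, Z=-2505297.8154
→ Helmert⁻¹: X=1868970.8026, Y=-5560298.4761, Z=-2505829.4799
→ geod (Bowring, a=6378137.000): φ=-23.27039500°, λ=-71.42107300°, h=3982.1100 m

φ=-23.270395°, λ=-71.421073°, h=3982.110 m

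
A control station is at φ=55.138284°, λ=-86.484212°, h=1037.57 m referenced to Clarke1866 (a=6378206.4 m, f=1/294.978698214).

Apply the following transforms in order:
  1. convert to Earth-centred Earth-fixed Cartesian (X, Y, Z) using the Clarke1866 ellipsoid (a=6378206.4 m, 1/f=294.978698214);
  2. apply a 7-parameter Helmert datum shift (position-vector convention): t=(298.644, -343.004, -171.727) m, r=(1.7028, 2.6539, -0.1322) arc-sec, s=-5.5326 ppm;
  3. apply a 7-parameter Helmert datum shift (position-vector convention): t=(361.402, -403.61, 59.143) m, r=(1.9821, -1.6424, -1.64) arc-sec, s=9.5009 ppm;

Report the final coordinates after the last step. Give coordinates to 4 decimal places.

X=224774.2439 m, Y=-3648674.8550 m, Z=5210689.3127 m

start: φ=55.138284°, λ=-86.484212°, h=1037.570 m
→ ECEF (a=6378206.400, f=1/294.978698214): X=224119.0953, Y=-3647818.7442, Z=5210847.4884
→ Helmert 7p (PV): X=224481.2062, Y=-3648184.7273, Z=5210613.9342
→ Helmert 7p (PV): X=224774.2439, Y=-3648674.8550, Z=5210689.3127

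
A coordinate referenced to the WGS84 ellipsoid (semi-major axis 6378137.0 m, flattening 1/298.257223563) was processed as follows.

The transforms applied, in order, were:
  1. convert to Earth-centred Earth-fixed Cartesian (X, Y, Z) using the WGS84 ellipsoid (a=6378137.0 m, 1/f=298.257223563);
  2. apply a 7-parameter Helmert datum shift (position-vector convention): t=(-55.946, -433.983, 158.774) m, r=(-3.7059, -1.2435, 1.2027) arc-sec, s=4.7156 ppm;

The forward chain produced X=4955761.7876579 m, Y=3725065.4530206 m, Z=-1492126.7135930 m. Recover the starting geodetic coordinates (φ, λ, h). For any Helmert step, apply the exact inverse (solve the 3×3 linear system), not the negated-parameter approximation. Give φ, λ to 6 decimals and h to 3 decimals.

start: X=4955761.7877, Y=3725065.4530, Z=-1492126.7136 m
→ Helmert⁻¹: X=4955807.0906, Y=3725479.7822, Z=-1492241.3929
→ geod (Bowring, a=6378137.000): φ=-13.62073800°, λ=36.93365900°, h=30.0750 m

φ=-13.620738°, λ=36.933659°, h=30.075 m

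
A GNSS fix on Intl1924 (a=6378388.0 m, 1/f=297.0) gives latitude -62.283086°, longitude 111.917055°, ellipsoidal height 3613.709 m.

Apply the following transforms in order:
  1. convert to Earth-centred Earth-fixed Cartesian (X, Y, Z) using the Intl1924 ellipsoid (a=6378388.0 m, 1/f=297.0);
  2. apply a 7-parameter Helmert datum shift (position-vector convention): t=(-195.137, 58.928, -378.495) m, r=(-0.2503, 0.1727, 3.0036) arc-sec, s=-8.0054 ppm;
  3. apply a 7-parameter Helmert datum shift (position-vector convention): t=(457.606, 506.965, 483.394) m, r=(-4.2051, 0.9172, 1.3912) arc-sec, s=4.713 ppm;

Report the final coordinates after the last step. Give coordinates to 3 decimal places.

X=-1110706.853 m, Y=2761448.250 m, Z=-5626511.071 m

start: φ=-62.283086°, λ=111.917055°, h=3613.709 m
→ ECEF (a=6378388.000, f=1/297.0): X=-1110884.4175, Y=2761036.6619, Z=-5626580.7247
→ Helmert 7p (PV): X=-1111115.5779, Y=2761050.4826, Z=-5626916.5970
→ Helmert 7p (PV): X=-1110706.8526, Y=2761448.2502, Z=-5626511.0713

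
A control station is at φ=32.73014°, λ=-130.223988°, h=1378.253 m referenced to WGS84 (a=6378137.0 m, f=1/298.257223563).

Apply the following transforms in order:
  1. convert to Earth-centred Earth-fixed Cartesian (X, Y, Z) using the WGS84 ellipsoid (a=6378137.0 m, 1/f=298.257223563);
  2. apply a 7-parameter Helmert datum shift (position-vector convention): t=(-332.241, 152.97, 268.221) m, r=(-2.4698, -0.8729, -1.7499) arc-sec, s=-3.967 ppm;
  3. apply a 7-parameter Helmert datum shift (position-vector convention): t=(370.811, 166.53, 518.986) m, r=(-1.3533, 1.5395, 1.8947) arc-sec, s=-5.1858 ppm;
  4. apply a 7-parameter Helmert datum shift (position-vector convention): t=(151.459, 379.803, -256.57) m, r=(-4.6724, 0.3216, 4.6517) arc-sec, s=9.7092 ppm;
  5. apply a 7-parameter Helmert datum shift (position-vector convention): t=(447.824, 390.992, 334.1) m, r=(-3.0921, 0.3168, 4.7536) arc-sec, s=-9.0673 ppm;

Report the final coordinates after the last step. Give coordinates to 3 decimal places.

start: φ=32.730140°, λ=-130.223988°, h=1378.253 m
→ ECEF (a=6378137.000, f=1/298.257223563): X=-3469035.5298, Y=-4101564.7820, Z=3429565.7884
→ Helmert 7p (PV): X=-3469403.3193, Y=-4101325.0455, Z=3429854.8352
→ Helmert 7p (PV): X=-3468951.2437, Y=-4101146.6127, Z=3430408.8378
→ Helmert 7p (PV): X=-3468735.6266, Y=-4100807.1535, Z=3430283.8849
→ Helmert 7p (PV): X=-3468156.5753, Y=-4100407.4957, Z=3430653.6833

X=-3468156.575 m, Y=-4100407.496 m, Z=3430653.683 m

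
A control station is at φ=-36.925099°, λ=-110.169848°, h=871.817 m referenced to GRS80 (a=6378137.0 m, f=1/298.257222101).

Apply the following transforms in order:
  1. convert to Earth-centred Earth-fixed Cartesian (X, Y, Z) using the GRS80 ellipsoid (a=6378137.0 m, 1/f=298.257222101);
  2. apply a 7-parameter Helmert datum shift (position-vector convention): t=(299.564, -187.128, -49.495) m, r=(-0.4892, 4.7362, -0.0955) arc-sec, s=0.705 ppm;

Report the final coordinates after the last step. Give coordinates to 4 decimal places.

start: φ=-36.925099°, λ=-110.169848°, h=871.817 m
→ ECEF (a=6378137.000, f=1/298.257222101): X=-1760463.0751, Y=-4792579.8468, Z=-3811275.1692
→ Helmert 7p (PV): X=-1760254.4848, Y=-4792778.5777, Z=-3811275.5613

X=-1760254.4848 m, Y=-4792778.5777 m, Z=-3811275.5613 m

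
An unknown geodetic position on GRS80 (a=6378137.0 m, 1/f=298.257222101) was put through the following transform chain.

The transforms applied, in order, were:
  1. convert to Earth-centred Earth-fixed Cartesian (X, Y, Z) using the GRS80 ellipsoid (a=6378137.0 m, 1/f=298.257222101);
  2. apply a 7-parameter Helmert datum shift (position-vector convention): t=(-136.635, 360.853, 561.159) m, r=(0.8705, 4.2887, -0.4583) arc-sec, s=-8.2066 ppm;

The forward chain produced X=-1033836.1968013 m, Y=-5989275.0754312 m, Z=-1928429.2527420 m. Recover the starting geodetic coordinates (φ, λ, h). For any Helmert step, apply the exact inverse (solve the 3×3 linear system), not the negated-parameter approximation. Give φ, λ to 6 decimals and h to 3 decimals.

start: X=-1033836.1968, Y=-5989275.0754, Z=-1928429.2527 m
→ Helmert⁻¹: X=-1033654.6283, Y=-5989695.5210, Z=-1929002.4560
→ geod (Bowring, a=6378137.000): φ=-17.71873600°, λ=-99.79121800°, h=814.2920 m

φ=-17.718736°, λ=-99.791218°, h=814.292 m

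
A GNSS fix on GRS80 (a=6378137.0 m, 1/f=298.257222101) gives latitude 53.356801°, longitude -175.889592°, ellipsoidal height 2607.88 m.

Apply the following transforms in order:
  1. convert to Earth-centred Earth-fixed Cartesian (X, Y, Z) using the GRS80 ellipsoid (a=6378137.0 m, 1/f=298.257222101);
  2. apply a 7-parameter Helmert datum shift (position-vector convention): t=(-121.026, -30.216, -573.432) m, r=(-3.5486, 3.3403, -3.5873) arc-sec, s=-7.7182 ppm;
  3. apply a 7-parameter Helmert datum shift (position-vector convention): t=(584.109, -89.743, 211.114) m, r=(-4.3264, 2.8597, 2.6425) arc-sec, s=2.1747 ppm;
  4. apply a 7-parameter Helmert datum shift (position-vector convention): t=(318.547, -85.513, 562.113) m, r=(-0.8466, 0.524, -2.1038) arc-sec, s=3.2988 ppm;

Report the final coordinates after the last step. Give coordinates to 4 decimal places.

X=-3805680.5537 m, Y=-273491.0049 m, Z=5096758.1128 m

start: φ=53.356801°, λ=-175.889592°, h=2607.880 m
→ ECEF (a=6378137.000, f=1/298.257222101): X=-3806632.8160, Y=-273557.8847, Z=5096434.1057
→ Helmert 7p (PV): X=-3806646.6870, Y=-273432.1071, Z=5095887.6897
→ Helmert 7p (PV): X=-3805996.7027, Y=-273464.3261, Z=5096168.3972
→ Helmert 7p (PV): X=-3805680.5537, Y=-273491.0049, Z=5096758.1128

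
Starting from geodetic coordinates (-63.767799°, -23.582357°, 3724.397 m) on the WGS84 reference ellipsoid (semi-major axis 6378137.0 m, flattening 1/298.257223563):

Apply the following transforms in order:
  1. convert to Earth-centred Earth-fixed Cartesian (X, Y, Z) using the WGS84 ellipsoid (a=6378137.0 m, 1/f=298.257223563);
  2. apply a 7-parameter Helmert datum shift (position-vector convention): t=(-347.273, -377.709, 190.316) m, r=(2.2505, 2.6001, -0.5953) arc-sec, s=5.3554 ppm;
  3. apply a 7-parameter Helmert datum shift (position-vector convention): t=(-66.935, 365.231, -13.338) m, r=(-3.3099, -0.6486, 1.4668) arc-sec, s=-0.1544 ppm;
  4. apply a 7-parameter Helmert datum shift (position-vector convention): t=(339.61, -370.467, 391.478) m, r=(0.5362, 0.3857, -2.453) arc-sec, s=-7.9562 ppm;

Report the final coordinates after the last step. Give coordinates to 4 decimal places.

X=2592098.4971 m, Y=-1131991.4135 m, Z=-5701103.8598 m

start: φ=-63.767799°, λ=-23.582357°, h=3724.397 m
→ ECEF (a=6378137.000, f=1/298.257223563): X=2592253.5142, Y=-1131577.2528, Z=-5701661.5258
→ Helmert 7p (PV): X=2591844.9844, Y=-1131906.2937, Z=-5701546.7681
→ Helmert 7p (PV): X=2591803.6270, Y=-1131613.9485, Z=-5701532.9122
→ Helmert 7p (PV): X=2592098.4971, Y=-1131991.4135, Z=-5701103.8598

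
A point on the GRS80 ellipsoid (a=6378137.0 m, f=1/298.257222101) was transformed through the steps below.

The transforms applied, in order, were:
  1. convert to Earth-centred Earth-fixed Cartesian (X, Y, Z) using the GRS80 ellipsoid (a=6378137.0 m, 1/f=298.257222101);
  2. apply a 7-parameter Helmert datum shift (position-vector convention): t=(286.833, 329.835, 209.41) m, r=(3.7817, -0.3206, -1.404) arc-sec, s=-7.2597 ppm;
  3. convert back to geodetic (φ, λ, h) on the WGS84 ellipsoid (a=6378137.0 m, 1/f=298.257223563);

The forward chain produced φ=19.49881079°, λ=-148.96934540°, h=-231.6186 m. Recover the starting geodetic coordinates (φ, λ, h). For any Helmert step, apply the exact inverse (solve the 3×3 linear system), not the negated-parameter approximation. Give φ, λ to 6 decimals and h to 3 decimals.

start: φ=19.498811°, λ=-148.969345°, h=-231.619 m
→ ECEF (a=6378137.000, f=1/298.257223563): X=-5153659.6780, Y=-3100385.1702, Z=2115400.8972
→ Helmert⁻¹: X=-5153959.5336, Y=-3100733.8157, Z=2115271.7033
→ geod (Bowring, a=6378137.000): φ=19.49639400°, λ=-148.96797200°, h=136.8910 m

φ=19.496394°, λ=-148.967972°, h=136.891 m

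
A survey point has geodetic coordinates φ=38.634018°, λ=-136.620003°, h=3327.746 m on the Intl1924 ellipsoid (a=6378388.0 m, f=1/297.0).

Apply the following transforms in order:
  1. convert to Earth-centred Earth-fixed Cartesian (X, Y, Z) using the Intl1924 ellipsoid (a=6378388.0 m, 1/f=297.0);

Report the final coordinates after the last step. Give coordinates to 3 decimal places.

start: φ=38.634018°, λ=-136.620003°, h=3327.746 m
→ ECEF (a=6378388.000, f=1/297.0): X=-3627980.3289, Y=-3428411.9833, Z=3962803.9989

X=-3627980.329 m, Y=-3428411.983 m, Z=3962803.999 m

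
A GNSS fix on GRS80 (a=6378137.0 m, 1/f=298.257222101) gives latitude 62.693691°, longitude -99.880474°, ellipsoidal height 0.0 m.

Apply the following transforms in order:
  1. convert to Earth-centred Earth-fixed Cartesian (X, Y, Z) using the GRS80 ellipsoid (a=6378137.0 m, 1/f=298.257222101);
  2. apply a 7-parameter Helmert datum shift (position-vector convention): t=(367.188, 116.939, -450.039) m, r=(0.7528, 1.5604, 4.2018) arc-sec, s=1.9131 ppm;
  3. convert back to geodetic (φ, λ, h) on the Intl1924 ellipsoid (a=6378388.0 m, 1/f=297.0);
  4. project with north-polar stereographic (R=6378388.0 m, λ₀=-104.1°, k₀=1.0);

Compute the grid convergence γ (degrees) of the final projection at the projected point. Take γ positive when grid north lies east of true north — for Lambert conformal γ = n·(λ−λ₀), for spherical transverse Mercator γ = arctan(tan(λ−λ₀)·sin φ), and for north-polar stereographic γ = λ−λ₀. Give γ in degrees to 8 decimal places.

4.22825721

start: φ=62.693691°, λ=-99.880474°, h=0.000 m
→ ECEF (a=6378137.000, f=1/298.257222101): X=-503406.4260, Y=-2890203.8953, Z=5644397.2127
→ Helmert 7p (PV): X=-502938.6248, Y=-2890123.3407, Z=5643951.2320
→ geod (Bowring, a=6378388.000): φ=62.69379735°, λ=-99.87174279°, h=-648.4098 m
→ into stereo (λ₀=-104.1°): φ=62.69379735°, λ−λ₀=4.22825721°
convergence γ = 4.22825721°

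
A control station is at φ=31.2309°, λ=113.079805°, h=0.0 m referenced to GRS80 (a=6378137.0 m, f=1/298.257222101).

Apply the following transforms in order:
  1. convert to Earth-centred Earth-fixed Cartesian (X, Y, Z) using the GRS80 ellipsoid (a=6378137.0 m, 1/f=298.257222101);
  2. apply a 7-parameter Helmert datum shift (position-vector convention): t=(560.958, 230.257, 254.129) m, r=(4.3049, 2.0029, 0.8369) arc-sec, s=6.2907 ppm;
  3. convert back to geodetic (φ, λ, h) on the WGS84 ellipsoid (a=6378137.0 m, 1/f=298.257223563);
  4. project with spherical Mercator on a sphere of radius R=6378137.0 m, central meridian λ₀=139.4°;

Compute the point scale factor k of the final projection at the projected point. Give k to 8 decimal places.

1.16951578

start: φ=31.230900°, λ=113.079805°, h=0.000 m
→ ECEF (a=6378137.000, f=1/298.257222101): X=-2139904.9893, Y=5021841.0994, Z=3287810.5592
→ Helmert 7p (PV): X=-2139345.9426, Y=5022025.6453, Z=3288210.9604
→ geod (Bowring, a=6378137.000): φ=31.23421868°, λ=113.07364745°, h=165.4179 m
→ into merc (λ₀=139.4°): φ=31.23421868°, λ−λ₀=-26.32635255°
scale k = 1.16951578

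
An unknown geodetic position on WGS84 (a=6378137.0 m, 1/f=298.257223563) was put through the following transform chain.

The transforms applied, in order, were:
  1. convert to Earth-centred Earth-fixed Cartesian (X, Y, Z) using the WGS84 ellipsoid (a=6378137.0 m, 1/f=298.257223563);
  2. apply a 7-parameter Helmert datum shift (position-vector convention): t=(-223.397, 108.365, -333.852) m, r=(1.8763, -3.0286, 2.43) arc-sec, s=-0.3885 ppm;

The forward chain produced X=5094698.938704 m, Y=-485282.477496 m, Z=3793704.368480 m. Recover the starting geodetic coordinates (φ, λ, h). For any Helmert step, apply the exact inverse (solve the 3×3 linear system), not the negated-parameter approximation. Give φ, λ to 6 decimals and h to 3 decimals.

start: X=5094698.9387, Y=-485282.4775, Z=3793704.3685 m
→ Helmert⁻¹: X=5094974.3035, Y=-485416.5428, Z=3793969.3002
→ geod (Bowring, a=6378137.000): φ=36.73354600°, λ=-5.44234800°, h=389.4090 m

φ=36.733546°, λ=-5.442348°, h=389.409 m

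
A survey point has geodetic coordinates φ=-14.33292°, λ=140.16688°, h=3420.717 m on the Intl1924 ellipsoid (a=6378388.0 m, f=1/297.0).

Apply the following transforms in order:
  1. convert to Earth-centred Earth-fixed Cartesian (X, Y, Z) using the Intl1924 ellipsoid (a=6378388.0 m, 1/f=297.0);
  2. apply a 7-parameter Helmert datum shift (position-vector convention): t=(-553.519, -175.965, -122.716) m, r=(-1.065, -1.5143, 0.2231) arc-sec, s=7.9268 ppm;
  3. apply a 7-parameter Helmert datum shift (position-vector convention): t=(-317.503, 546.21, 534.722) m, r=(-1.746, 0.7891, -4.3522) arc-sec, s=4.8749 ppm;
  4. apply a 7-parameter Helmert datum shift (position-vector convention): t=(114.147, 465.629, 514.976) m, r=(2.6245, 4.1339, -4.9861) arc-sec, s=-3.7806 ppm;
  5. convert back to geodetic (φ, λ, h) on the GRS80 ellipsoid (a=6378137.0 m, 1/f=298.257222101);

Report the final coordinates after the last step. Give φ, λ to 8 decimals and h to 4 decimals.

φ=-14.32121815°, λ=140.16305742°, h=4576.1136 m

start: φ=-14.332920°, λ=140.166880°, h=3420.717 m
→ ECEF (a=6378388.000, f=1/297.0): X=-4749114.0213, Y=3961465.7735, Z=-1569561.3696
→ Helmert 7p (PV): X=-4749697.9473, Y=3961307.9693, Z=-1569751.8475
→ Helmert 7p (PV): X=-4749961.0258, Y=3961960.4219, Z=-1569240.1391
→ Helmert 7p (PV): X=-4749764.5979, Y=3962545.8610, Z=-1568573.6219
→ geod (Bowring, a=6378137.000): φ=-14.32121815°, λ=140.16305742°, h=4576.1136 m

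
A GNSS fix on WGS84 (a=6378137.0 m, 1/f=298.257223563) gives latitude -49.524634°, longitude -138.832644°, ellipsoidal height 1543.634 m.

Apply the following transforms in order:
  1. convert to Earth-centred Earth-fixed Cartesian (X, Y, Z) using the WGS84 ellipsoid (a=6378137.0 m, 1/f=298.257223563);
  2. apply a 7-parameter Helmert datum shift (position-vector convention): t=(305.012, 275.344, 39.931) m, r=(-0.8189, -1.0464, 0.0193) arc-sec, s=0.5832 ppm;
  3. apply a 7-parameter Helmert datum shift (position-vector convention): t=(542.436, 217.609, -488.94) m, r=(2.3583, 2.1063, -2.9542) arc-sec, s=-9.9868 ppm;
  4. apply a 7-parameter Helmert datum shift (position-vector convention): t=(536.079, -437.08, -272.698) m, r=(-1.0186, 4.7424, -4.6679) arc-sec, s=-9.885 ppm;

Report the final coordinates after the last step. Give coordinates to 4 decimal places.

X=-3122289.8123 m, Y=-2731037.2308 m, Z=-4830357.5464 m

start: φ=-49.524634°, λ=-138.832644°, h=1543.634 m
→ ECEF (a=6378137.000, f=1/298.257223563): X=-3123497.0493, Y=-2731273.0759, Z=-4829809.9492
→ Helmert 7p (PV): X=-3123169.1012, Y=-2731018.7921, Z=-4829777.8372
→ Helmert 7p (PV): X=-3122683.9085, Y=-2730673.9582, Z=-4830217.8753
→ Helmert 7p (PV): X=-3122289.8123, Y=-2731037.2308, Z=-4830357.5464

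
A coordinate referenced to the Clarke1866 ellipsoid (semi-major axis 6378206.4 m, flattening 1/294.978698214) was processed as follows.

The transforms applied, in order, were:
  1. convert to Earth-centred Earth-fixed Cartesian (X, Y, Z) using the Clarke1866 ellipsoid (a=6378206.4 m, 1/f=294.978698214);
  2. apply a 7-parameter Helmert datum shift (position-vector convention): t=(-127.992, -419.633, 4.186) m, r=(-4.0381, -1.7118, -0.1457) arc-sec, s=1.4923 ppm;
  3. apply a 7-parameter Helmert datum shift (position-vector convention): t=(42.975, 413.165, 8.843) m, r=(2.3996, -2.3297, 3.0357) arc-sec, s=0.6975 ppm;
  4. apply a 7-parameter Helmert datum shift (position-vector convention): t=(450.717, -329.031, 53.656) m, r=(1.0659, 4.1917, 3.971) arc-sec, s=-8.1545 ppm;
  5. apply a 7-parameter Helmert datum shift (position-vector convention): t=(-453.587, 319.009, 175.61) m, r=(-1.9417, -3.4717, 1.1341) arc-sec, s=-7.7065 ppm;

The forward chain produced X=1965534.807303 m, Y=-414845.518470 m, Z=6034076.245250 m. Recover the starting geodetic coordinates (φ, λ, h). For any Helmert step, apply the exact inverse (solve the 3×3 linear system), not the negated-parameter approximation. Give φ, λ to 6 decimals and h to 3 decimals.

start: X=1965534.8073, Y=-414845.5185, Z=6034076.2452 m
→ Helmert⁻¹: X=1966102.8206, Y=-415235.3381, Z=6033910.1350
→ Helmert⁻¹: X=1965537.5232, Y=-414916.3497, Z=6033947.7701
→ Helmert⁻¹: X=1965555.2166, Y=-415287.9569, Z=6033917.3494
→ Helmert⁻¹: X=1965730.6438, Y=-414984.4431, Z=6033879.7210
→ geod (Bowring, a=6378206.400): φ=71.70047100°, λ=-11.92065100°, h=828.9350 m

φ=71.700471°, λ=-11.920651°, h=828.935 m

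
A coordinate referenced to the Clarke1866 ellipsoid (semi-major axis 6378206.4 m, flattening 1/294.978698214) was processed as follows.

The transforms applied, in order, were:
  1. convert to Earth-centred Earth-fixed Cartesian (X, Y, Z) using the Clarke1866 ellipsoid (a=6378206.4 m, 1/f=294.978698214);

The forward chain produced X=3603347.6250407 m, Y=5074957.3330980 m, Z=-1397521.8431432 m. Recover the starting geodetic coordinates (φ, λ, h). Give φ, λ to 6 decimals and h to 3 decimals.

start: X=3603347.6250, Y=5074957.3331, Z=-1397521.8431 m
→ geod (Bowring, a=6378206.400): φ=-12.73839500°, λ=54.62428800°, h=1893.8420 m

φ=-12.738395°, λ=54.624288°, h=1893.842 m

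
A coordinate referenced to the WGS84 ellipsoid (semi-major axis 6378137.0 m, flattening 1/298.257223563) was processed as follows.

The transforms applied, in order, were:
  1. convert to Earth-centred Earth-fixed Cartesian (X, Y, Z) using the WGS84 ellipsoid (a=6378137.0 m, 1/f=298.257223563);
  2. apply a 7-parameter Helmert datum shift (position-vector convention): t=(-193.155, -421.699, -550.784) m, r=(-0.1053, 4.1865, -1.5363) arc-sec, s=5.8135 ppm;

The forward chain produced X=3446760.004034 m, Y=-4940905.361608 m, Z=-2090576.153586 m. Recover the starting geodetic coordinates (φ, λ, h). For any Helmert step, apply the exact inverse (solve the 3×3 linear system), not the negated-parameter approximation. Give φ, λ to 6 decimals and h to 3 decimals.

φ=-19.252726°, λ=-55.095929°, h=501.816 m

start: X=3446760.0040, Y=-4940905.3616, Z=-2090576.1536 m
→ Helmert⁻¹: X=3447012.3366, Y=-4940428.2003, Z=-2089945.7784
→ geod (Bowring, a=6378137.000): φ=-19.25272600°, λ=-55.09592900°, h=501.8160 m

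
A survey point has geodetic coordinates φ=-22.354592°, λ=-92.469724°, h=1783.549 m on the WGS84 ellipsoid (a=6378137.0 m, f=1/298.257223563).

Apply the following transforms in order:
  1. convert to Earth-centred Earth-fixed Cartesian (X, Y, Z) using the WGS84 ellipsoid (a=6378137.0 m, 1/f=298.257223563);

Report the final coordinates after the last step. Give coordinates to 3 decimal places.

start: φ=-22.354592°, λ=-92.469724°, h=1783.549 m
→ ECEF (a=6378137.000, f=1/298.257223563): X=-254382.4423, Y=-5897829.9921, Z=-2411451.2989

X=-254382.442 m, Y=-5897829.992 m, Z=-2411451.299 m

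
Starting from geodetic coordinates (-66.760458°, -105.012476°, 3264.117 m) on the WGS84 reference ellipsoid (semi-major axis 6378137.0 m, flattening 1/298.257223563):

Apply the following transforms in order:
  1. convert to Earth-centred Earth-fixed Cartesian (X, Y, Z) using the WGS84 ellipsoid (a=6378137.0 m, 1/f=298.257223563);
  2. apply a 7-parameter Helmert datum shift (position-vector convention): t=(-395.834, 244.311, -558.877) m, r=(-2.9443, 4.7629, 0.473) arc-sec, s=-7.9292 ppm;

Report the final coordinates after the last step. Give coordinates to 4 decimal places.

start: φ=-66.760458°, λ=-105.012476°, h=3264.117 m
→ ECEF (a=6378137.000, f=1/298.257223563): X=-654072.7738, Y=-2438908.4368, Z=-5840923.3536
→ Helmert 7p (PV): X=-654592.7015, Y=-2438729.6620, Z=-5841386.0000

X=-654592.7015 m, Y=-2438729.6620 m, Z=-5841386.0000 m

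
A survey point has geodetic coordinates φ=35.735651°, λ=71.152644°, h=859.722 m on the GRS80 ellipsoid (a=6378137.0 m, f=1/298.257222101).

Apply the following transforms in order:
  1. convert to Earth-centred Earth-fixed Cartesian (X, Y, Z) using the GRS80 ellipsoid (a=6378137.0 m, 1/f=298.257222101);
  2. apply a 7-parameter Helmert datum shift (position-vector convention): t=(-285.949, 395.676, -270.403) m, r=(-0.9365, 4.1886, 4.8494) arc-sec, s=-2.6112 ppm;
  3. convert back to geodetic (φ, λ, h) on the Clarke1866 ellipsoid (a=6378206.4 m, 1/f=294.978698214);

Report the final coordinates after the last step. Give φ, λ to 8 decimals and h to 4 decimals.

start: φ=35.735651°, λ=71.152644°, h=859.722 m
→ ECEF (a=6378137.000, f=1/298.257222101): X=1674642.8524, Y=4905935.9046, Z=3704924.6233
→ Helmert 7p (PV): X=1674312.4250, Y=4906374.9633, Z=3704588.2650
→ geod (Bowring, a=6378206.400): φ=35.73359598°, λ=71.15766767°, h=925.5056 m

φ=35.73359598°, λ=71.15766767°, h=925.5056 m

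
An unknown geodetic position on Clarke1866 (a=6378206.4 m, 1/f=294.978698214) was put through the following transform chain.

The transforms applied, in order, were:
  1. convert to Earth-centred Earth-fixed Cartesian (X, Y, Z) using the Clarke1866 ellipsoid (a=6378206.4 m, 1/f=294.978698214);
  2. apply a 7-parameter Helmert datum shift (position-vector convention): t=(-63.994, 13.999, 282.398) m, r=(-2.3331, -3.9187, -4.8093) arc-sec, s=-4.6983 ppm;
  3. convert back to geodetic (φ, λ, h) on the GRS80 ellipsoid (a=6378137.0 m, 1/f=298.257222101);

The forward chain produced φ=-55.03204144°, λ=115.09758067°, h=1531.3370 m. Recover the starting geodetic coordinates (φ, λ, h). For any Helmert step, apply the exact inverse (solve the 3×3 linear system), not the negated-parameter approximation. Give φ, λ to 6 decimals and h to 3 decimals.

φ=-55.034750°, λ=115.099113°, h=1859.669 m

start: φ=-55.032041°, λ=115.097581°, h=1531.337 m
→ ECEF (a=6378137.000, f=1/298.257222101): X=-1554359.3139, Y=3318566.5945, Z=-5204683.5278
→ Helmert⁻¹: X=-1554478.8844, Y=3318590.8166, Z=-5204923.3106
→ geod (Bowring, a=6378206.400): φ=-55.03475000°, λ=115.09911300°, h=1859.6690 m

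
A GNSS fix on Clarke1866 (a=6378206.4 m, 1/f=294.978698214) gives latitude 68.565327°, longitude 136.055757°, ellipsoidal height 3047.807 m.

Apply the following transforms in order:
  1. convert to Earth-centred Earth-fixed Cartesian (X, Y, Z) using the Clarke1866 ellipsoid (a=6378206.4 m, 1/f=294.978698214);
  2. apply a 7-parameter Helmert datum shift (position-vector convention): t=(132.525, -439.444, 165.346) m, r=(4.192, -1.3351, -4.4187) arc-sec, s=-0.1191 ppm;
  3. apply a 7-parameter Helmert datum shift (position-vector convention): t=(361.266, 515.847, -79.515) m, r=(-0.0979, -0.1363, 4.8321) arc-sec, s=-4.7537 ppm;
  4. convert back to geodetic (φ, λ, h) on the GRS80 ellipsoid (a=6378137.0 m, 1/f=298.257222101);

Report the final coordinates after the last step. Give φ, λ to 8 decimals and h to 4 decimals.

φ=68.56717046°, λ=136.04891740°, h=2849.6326 m

start: φ=68.565327°, λ=136.055757°, h=3047.807 m
→ ECEF (a=6378206.400, f=1/294.978698214): X=-1683994.9398, Y=1623050.9731, Z=5917076.0171
→ Helmert 7p (PV): X=-1683865.7442, Y=1622527.1561, Z=5917262.7442
→ Helmert 7p (PV): X=-1683538.3940, Y=1622998.6514, Z=5917153.2175
→ geod (Bowring, a=6378137.000): φ=68.56717046°, λ=136.04891740°, h=2849.6326 m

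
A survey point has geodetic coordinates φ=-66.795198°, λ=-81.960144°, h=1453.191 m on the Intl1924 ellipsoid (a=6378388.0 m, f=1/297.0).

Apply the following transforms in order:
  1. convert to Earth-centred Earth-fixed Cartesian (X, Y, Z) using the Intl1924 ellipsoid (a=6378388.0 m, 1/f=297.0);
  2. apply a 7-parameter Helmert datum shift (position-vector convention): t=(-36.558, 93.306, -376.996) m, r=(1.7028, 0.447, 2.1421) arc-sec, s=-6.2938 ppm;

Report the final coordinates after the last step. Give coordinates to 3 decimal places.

X=352558.689 m, Y=-2496005.801 m, Z=-5841282.541 m

start: φ=-66.795198°, λ=-81.960144°, h=1453.191 m
→ ECEF (a=6378388.000, f=1/297.0): X=352584.2008, Y=-2496166.6981, Z=-5840920.9361
→ Helmert 7p (PV): X=352558.6888, Y=-2496005.8012, Z=-5841282.5413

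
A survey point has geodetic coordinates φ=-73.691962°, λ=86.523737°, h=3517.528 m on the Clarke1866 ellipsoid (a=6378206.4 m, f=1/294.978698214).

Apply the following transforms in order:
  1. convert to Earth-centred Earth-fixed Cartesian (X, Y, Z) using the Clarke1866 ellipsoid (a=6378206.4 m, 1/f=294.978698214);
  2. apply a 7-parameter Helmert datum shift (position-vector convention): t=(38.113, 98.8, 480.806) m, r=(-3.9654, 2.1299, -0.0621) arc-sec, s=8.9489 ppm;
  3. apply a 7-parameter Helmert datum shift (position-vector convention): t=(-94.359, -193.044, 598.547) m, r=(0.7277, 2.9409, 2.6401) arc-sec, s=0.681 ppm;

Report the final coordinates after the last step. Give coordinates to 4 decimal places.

start: φ=-73.691962°, λ=86.523737°, h=3517.528 m
→ ECEF (a=6378206.400, f=1/294.978698214): X=108997.8976, Y=1794298.8247, Z=-6102569.9699
→ Helmert 7p (PV): X=108974.5102, Y=1794296.3271, Z=-6102179.3961
→ Helmert 7p (PV): X=108770.2550, Y=1794127.4283, Z=-6101580.2282

X=108770.2550 m, Y=1794127.4283 m, Z=-6101580.2282 m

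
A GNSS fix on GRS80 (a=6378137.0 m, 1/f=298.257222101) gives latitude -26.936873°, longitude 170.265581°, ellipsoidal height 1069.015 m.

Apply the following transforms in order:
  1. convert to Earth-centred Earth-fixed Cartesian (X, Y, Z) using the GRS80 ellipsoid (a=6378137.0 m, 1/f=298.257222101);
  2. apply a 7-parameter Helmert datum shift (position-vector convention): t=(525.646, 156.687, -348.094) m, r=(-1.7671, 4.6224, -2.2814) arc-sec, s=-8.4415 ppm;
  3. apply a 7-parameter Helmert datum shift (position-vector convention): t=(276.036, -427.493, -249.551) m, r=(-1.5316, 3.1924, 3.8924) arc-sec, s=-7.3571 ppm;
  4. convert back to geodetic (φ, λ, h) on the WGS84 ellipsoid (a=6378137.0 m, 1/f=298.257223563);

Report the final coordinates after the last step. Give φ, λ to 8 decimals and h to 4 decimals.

φ=-26.94310839°, λ=170.26799236°, h=493.2635 m

start: φ=-26.936873°, λ=170.265581°, h=1069.015 m
→ ECEF (a=6378137.000, f=1/298.257222101): X=-5609072.6627, Y=962244.6654, Z=-2872465.8114
→ Helmert 7p (PV): X=-5608553.3963, Y=962430.6598, Z=-2872672.2027
→ Helmert 7p (PV): X=-5608298.7200, Y=961868.9179, Z=-2872820.9615
→ geod (Bowring, a=6378137.000): φ=-26.94310839°, λ=170.26799236°, h=493.2635 m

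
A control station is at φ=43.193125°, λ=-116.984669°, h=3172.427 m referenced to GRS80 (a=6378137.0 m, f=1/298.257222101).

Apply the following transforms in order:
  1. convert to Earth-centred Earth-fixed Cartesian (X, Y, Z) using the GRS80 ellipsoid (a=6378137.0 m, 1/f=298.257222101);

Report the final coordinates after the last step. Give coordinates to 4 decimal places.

start: φ=43.193125°, λ=-116.984669°, h=3172.427 m
→ ECEF (a=6378137.000, f=1/298.257222101): X=-2114306.4980, Y=-4152306.4602, Z=4345339.7690

X=-2114306.4980 m, Y=-4152306.4602 m, Z=4345339.7690 m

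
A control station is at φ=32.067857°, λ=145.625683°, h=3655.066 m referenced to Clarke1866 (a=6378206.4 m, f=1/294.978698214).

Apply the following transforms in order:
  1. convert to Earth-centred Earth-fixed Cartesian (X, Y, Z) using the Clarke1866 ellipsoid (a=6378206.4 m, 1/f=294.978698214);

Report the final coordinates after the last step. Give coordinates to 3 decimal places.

start: φ=32.067857°, λ=145.625683°, h=3655.066 m
→ ECEF (a=6378206.400, f=1/294.978698214): X=-4467940.9005, Y=3056322.1530, Z=3368570.9345

X=-4467940.900 m, Y=3056322.153 m, Z=3368570.935 m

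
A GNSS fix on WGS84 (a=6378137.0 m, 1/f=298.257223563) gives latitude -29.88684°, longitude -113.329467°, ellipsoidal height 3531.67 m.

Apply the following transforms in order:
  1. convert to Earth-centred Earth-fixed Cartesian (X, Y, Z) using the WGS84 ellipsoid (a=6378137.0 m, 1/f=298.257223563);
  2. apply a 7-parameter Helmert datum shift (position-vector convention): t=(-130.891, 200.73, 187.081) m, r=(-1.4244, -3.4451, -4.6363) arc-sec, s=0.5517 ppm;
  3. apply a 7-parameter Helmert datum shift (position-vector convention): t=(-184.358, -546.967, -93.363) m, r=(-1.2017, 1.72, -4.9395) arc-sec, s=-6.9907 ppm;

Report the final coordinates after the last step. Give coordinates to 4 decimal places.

start: φ=-29.886840°, λ=-113.329467°, h=3531.670 m
→ ECEF (a=6378137.000, f=1/298.257223563): X=-2192980.2228, Y=-5084843.0356, Z=-3161263.9565
→ Helmert 7p (PV): X=-2193173.8174, Y=-5084617.6490, Z=-3161080.1331
→ Helmert 7p (PV): X=-2193490.9654, Y=-5085094.9669, Z=-3161103.4868

X=-2193490.9654 m, Y=-5085094.9669 m, Z=-3161103.4868 m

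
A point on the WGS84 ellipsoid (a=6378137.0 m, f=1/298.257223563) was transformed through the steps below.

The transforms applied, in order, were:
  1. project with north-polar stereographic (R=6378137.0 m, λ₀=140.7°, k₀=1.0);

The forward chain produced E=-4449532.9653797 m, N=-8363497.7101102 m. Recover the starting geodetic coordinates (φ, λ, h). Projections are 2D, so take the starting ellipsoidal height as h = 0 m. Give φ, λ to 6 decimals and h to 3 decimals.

start: E=-4449532.9654, N=-8363497.7101 m
→ stereo⁻¹: φ=16.80107400°, λ=112.68621000°

φ=16.801074°, λ=112.686210°, h=0.000 m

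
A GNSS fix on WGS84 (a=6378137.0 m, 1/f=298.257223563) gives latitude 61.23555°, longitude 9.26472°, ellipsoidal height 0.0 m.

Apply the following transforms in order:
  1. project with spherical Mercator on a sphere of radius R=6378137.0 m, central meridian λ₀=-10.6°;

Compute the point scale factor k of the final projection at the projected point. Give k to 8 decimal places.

2.07809539

start: φ=61.235550°, λ=9.264720°, h=0.000 m
→ into merc (λ₀=-10.6°): φ=61.23555000°, λ−λ₀=19.86472000°
scale k = 2.07809539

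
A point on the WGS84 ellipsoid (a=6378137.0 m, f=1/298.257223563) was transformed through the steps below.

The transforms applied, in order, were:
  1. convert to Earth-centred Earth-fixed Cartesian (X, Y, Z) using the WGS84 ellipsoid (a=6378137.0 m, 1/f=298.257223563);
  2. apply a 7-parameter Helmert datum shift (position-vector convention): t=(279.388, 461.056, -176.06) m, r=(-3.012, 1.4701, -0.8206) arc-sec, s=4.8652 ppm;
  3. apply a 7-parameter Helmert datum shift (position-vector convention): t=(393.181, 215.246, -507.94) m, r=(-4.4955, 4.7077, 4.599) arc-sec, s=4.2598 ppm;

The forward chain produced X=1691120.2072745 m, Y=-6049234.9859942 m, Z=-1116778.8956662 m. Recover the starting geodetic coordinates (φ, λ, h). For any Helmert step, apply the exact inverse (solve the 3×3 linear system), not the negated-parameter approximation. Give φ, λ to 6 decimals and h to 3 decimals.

φ=-10.142950°, λ=-74.389393°, h=2486.722 m

start: X=1691120.2073, Y=-6049234.9860, Z=-1116778.8957 m
→ Helmert⁻¹: X=1690610.4217, Y=-6049437.8267, Z=-1116359.4611
→ Helmert⁻¹: X=1690354.8343, Y=-6049846.4238, Z=-1116254.2665
→ geod (Bowring, a=6378137.000): φ=-10.14295000°, λ=-74.38939300°, h=2486.7220 m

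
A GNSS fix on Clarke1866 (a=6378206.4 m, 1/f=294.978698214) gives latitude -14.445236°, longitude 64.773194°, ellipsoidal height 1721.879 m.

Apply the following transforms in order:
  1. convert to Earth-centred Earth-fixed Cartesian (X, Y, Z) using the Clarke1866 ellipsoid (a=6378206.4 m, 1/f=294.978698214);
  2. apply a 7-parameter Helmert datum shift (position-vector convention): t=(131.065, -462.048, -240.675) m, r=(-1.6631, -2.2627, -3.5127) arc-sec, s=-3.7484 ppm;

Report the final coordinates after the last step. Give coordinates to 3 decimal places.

start: φ=-14.445236°, λ=64.773194°, h=1721.879 m
→ ECEF (a=6378206.400, f=1/294.978698214): X=2633734.8531, Y=5590181.2896, Z=-1581065.4525
→ Helmert 7p (PV): X=2633968.5906, Y=5589640.6870, Z=-1581316.3825

X=2633968.591 m, Y=5589640.687 m, Z=-1581316.382 m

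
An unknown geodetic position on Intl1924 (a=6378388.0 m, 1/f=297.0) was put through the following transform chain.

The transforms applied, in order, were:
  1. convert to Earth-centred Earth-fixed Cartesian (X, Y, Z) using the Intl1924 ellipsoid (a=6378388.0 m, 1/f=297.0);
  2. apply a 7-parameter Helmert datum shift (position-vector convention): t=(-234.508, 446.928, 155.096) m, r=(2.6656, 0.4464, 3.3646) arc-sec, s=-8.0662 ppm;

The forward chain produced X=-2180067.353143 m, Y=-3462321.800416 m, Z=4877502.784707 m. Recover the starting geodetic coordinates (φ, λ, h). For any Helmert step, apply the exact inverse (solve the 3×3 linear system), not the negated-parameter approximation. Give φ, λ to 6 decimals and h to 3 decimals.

start: X=-2180067.3531, Y=-3462321.8004, Z=4877502.7847 m
→ Helmert⁻¹: X=-2179917.4677, Y=-3462698.0692, Z=4877427.0620
→ geod (Bowring, a=6378388.000): φ=50.19643400°, λ=-122.19218100°, h=687.5890 m

φ=50.196434°, λ=-122.192181°, h=687.589 m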